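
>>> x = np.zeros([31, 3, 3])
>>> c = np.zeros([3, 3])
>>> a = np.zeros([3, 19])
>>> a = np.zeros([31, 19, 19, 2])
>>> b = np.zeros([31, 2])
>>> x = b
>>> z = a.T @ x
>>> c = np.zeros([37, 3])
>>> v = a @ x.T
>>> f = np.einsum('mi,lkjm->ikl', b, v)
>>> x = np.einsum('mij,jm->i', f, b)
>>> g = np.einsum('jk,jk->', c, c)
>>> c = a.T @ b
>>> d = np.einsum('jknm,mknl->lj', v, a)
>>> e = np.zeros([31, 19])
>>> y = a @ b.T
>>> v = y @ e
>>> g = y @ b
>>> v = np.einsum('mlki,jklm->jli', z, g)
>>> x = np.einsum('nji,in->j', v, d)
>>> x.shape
(19,)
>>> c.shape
(2, 19, 19, 2)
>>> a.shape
(31, 19, 19, 2)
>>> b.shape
(31, 2)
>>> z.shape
(2, 19, 19, 2)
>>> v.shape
(31, 19, 2)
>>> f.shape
(2, 19, 31)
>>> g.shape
(31, 19, 19, 2)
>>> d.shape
(2, 31)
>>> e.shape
(31, 19)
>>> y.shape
(31, 19, 19, 31)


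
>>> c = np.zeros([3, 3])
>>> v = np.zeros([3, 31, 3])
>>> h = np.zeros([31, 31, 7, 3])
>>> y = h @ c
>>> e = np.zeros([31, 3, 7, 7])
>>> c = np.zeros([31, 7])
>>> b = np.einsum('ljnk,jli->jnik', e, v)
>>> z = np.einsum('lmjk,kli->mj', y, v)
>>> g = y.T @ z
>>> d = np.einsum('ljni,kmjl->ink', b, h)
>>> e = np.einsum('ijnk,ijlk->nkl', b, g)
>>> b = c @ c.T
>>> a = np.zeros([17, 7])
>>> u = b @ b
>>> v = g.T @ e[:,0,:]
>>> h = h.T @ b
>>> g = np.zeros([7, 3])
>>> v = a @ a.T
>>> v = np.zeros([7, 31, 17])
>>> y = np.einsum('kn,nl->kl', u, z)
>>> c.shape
(31, 7)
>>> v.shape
(7, 31, 17)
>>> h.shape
(3, 7, 31, 31)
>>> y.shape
(31, 7)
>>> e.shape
(3, 7, 31)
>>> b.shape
(31, 31)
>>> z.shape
(31, 7)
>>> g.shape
(7, 3)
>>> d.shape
(7, 3, 31)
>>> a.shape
(17, 7)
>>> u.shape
(31, 31)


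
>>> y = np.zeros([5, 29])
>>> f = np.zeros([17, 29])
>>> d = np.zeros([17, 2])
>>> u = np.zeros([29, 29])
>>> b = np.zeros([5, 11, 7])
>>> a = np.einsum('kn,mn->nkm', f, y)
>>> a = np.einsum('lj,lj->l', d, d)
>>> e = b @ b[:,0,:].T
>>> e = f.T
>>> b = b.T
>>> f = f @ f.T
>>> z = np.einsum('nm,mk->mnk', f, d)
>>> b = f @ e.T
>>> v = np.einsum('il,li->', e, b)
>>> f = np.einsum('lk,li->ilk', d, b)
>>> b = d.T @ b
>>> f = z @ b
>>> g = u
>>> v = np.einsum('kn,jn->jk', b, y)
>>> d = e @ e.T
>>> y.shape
(5, 29)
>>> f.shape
(17, 17, 29)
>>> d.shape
(29, 29)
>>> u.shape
(29, 29)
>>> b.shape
(2, 29)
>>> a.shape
(17,)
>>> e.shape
(29, 17)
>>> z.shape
(17, 17, 2)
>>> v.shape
(5, 2)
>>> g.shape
(29, 29)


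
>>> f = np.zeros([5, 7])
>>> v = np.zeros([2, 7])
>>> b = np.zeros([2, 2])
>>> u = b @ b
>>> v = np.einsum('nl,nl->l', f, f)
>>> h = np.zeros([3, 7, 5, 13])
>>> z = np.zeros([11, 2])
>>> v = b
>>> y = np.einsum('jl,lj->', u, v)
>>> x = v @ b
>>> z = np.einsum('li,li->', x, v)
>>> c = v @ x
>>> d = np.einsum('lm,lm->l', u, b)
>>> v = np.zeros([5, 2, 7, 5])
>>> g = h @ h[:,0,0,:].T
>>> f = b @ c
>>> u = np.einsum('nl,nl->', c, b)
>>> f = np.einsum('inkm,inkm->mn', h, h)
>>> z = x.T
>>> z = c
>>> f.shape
(13, 7)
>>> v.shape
(5, 2, 7, 5)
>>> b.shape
(2, 2)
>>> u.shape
()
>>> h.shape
(3, 7, 5, 13)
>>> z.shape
(2, 2)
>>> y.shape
()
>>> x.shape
(2, 2)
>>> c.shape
(2, 2)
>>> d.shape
(2,)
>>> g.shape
(3, 7, 5, 3)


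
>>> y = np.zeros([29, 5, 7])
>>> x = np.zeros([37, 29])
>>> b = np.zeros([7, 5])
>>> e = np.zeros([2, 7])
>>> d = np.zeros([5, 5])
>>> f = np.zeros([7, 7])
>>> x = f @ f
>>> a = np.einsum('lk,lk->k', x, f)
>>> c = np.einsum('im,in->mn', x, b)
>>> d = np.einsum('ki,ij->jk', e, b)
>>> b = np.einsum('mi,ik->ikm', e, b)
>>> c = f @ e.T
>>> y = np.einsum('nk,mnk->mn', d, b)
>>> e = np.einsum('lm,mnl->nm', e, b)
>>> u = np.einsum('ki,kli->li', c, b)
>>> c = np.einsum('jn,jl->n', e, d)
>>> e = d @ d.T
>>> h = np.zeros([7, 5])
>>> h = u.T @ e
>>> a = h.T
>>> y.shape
(7, 5)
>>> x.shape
(7, 7)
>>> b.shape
(7, 5, 2)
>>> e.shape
(5, 5)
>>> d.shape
(5, 2)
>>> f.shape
(7, 7)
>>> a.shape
(5, 2)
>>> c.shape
(7,)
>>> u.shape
(5, 2)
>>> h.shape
(2, 5)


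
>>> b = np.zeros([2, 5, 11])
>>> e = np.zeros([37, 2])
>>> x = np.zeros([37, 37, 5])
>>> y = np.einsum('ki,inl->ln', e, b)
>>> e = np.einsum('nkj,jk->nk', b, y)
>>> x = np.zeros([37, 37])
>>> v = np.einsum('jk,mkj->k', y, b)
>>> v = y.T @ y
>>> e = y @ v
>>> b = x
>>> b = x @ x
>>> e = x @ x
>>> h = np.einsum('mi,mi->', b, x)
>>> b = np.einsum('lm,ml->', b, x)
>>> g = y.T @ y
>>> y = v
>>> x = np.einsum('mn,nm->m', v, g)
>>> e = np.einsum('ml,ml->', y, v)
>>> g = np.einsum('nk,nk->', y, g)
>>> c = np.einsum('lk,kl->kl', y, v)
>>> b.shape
()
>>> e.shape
()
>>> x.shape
(5,)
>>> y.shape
(5, 5)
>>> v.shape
(5, 5)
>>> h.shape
()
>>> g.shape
()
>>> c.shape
(5, 5)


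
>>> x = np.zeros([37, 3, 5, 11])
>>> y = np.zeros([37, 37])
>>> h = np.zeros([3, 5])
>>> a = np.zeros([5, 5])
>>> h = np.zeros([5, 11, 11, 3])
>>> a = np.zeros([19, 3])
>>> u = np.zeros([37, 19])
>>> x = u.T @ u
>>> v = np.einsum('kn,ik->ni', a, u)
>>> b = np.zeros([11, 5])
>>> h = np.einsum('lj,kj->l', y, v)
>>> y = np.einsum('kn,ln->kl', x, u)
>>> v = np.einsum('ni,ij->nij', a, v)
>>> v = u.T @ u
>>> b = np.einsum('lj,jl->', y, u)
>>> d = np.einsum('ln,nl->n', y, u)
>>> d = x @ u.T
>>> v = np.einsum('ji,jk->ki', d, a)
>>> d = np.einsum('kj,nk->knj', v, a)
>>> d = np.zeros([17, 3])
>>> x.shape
(19, 19)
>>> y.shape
(19, 37)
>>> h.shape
(37,)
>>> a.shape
(19, 3)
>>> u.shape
(37, 19)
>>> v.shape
(3, 37)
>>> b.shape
()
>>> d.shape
(17, 3)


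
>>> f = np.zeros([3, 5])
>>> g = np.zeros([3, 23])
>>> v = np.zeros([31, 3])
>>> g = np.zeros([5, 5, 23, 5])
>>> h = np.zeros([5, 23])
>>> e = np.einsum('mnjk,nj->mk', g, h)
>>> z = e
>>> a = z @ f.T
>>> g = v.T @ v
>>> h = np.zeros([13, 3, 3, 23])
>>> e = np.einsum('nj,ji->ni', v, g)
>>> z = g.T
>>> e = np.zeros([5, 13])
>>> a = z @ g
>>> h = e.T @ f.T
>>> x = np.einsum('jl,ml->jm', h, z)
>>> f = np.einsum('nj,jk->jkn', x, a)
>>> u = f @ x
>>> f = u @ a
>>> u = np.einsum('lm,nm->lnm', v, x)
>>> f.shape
(3, 3, 3)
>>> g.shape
(3, 3)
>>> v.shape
(31, 3)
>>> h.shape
(13, 3)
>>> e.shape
(5, 13)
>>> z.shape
(3, 3)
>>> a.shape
(3, 3)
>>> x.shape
(13, 3)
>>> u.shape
(31, 13, 3)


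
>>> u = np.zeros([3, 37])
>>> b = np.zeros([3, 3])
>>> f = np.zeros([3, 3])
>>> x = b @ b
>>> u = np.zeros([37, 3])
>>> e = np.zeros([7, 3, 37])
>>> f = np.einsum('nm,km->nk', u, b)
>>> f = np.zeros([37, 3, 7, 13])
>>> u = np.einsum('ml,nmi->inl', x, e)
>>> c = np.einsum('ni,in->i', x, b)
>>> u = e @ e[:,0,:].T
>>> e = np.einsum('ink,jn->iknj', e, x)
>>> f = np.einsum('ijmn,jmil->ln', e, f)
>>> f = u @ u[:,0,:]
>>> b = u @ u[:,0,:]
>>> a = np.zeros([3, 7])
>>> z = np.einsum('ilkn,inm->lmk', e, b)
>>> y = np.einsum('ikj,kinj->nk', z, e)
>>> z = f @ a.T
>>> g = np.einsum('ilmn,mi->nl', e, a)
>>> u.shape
(7, 3, 7)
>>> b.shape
(7, 3, 7)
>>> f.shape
(7, 3, 7)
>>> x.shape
(3, 3)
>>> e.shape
(7, 37, 3, 3)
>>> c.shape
(3,)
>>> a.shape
(3, 7)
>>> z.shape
(7, 3, 3)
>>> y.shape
(3, 7)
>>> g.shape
(3, 37)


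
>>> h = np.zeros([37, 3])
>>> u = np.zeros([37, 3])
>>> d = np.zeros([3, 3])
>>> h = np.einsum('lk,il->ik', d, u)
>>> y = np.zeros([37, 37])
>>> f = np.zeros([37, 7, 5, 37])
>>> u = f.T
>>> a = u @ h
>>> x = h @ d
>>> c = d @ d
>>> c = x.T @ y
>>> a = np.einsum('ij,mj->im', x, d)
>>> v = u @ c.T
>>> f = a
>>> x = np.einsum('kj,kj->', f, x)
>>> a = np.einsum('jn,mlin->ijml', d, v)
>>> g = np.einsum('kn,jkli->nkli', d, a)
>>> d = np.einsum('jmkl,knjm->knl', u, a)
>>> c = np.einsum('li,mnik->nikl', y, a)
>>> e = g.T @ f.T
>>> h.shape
(37, 3)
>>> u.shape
(37, 5, 7, 37)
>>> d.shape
(7, 3, 37)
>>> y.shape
(37, 37)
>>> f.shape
(37, 3)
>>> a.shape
(7, 3, 37, 5)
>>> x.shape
()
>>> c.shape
(3, 37, 5, 37)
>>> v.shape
(37, 5, 7, 3)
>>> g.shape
(3, 3, 37, 5)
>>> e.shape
(5, 37, 3, 37)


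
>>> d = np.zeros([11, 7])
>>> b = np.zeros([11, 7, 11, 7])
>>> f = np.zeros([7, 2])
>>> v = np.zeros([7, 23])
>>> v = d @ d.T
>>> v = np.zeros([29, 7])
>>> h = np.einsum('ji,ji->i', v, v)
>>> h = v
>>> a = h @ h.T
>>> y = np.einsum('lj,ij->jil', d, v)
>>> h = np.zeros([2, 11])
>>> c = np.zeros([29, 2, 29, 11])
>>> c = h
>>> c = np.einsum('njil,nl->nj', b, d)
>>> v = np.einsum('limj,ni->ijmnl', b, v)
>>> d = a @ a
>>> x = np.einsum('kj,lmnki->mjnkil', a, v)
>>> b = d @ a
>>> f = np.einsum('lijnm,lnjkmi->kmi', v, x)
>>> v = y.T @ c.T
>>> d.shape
(29, 29)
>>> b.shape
(29, 29)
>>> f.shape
(29, 11, 7)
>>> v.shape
(11, 29, 11)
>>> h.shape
(2, 11)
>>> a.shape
(29, 29)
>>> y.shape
(7, 29, 11)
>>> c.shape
(11, 7)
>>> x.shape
(7, 29, 11, 29, 11, 7)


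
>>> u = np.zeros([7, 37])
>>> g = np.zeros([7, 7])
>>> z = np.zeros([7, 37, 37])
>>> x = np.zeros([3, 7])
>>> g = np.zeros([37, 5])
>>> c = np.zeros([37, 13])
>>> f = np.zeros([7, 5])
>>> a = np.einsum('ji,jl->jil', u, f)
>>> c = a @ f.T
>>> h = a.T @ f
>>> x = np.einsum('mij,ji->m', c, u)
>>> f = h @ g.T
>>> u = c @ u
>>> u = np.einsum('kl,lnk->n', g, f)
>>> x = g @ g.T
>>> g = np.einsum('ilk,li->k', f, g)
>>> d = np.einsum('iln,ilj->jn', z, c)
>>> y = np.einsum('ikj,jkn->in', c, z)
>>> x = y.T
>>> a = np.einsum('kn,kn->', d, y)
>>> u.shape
(37,)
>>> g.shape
(37,)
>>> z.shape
(7, 37, 37)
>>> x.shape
(37, 7)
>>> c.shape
(7, 37, 7)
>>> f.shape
(5, 37, 37)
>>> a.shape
()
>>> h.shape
(5, 37, 5)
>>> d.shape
(7, 37)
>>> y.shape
(7, 37)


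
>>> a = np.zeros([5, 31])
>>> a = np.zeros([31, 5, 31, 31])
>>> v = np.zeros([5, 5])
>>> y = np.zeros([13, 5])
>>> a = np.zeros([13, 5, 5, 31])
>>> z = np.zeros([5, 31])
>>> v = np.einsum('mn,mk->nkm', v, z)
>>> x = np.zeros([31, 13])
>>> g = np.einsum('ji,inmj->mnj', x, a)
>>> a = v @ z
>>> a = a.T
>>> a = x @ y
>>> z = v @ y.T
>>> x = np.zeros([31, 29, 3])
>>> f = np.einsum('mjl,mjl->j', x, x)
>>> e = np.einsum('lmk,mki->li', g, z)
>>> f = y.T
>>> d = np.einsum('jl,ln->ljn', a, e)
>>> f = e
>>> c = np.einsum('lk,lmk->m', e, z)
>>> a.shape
(31, 5)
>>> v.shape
(5, 31, 5)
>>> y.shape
(13, 5)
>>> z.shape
(5, 31, 13)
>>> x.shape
(31, 29, 3)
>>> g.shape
(5, 5, 31)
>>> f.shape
(5, 13)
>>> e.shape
(5, 13)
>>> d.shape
(5, 31, 13)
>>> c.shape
(31,)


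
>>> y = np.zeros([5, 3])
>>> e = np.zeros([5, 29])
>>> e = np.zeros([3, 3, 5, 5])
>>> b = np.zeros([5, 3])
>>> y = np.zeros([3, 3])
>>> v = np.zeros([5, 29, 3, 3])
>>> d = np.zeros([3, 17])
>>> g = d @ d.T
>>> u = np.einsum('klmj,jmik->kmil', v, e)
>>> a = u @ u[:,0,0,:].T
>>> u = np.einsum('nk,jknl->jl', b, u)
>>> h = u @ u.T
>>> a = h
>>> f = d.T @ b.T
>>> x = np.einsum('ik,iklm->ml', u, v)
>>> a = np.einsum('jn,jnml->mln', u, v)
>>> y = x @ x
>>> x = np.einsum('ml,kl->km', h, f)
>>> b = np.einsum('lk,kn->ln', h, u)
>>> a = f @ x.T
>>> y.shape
(3, 3)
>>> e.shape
(3, 3, 5, 5)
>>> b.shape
(5, 29)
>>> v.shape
(5, 29, 3, 3)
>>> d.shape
(3, 17)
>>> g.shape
(3, 3)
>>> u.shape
(5, 29)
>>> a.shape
(17, 17)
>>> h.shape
(5, 5)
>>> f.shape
(17, 5)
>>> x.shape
(17, 5)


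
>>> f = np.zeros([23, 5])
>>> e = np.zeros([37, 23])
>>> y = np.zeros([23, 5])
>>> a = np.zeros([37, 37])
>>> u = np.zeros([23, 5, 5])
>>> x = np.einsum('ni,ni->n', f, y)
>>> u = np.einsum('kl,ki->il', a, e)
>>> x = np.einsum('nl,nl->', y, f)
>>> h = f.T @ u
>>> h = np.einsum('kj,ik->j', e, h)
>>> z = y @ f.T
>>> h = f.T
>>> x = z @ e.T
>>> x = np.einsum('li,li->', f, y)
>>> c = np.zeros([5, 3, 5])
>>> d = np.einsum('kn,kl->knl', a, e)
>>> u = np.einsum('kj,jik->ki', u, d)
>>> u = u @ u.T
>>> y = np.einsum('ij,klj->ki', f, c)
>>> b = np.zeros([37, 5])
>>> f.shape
(23, 5)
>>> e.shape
(37, 23)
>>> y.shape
(5, 23)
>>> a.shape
(37, 37)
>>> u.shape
(23, 23)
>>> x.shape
()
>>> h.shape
(5, 23)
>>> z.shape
(23, 23)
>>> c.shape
(5, 3, 5)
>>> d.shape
(37, 37, 23)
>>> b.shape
(37, 5)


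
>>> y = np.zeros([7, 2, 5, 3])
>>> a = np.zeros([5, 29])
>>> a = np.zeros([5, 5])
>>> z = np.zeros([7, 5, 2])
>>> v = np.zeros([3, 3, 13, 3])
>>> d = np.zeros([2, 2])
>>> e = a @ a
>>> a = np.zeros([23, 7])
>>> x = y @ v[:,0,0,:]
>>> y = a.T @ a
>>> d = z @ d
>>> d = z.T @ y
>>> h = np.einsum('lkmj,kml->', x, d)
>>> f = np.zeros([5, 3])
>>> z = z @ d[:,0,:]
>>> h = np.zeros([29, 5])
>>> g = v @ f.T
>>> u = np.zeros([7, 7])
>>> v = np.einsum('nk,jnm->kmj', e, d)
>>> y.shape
(7, 7)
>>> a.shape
(23, 7)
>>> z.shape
(7, 5, 7)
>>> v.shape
(5, 7, 2)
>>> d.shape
(2, 5, 7)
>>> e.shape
(5, 5)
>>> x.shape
(7, 2, 5, 3)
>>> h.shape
(29, 5)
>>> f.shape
(5, 3)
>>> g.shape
(3, 3, 13, 5)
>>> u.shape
(7, 7)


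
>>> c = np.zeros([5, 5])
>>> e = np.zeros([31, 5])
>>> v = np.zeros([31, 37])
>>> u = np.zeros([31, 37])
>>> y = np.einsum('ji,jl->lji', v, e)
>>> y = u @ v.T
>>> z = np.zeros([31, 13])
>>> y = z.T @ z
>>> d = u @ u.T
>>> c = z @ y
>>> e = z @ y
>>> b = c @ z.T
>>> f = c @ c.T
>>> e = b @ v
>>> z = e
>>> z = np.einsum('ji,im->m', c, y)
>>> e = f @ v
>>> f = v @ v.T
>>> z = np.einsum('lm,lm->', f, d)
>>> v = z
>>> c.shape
(31, 13)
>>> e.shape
(31, 37)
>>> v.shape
()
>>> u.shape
(31, 37)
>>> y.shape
(13, 13)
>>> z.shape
()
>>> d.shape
(31, 31)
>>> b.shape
(31, 31)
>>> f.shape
(31, 31)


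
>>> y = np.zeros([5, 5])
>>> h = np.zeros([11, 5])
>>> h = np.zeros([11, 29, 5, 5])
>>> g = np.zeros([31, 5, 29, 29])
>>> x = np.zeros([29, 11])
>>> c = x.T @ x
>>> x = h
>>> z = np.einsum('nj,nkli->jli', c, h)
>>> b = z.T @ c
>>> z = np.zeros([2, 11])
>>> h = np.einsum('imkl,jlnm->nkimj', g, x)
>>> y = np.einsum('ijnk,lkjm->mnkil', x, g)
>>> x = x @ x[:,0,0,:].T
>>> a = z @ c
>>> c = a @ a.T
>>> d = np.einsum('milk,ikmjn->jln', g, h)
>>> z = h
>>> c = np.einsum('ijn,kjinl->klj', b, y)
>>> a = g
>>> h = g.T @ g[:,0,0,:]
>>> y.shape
(29, 5, 5, 11, 31)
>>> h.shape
(29, 29, 5, 29)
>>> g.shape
(31, 5, 29, 29)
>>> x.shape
(11, 29, 5, 11)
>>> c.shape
(29, 31, 5)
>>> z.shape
(5, 29, 31, 5, 11)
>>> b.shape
(5, 5, 11)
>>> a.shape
(31, 5, 29, 29)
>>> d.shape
(5, 29, 11)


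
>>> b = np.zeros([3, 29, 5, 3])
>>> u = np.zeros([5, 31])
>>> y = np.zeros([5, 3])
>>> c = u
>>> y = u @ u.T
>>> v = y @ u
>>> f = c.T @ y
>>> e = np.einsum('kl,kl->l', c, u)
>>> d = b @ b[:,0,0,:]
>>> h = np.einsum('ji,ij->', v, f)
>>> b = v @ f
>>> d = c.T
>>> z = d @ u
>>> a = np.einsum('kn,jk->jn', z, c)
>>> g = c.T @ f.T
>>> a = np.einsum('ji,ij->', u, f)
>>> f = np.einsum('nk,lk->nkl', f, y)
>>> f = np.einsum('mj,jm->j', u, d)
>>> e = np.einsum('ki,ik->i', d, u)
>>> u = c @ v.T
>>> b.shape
(5, 5)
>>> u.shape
(5, 5)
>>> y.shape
(5, 5)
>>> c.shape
(5, 31)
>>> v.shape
(5, 31)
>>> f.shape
(31,)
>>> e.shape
(5,)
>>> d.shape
(31, 5)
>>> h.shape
()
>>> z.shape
(31, 31)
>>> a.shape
()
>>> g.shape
(31, 31)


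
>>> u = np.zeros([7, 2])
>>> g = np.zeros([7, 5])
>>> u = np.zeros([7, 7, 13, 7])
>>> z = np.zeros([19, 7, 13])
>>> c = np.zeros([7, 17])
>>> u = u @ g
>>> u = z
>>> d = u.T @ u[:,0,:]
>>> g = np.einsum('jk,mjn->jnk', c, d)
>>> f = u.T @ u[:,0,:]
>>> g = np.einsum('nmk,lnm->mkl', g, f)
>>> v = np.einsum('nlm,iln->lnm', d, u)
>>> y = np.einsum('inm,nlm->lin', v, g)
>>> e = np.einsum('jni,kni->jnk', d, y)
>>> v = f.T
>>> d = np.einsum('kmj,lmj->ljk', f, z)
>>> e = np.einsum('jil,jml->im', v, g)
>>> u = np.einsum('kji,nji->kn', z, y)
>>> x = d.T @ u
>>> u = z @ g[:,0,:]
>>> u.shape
(19, 7, 13)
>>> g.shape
(13, 17, 13)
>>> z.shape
(19, 7, 13)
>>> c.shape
(7, 17)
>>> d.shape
(19, 13, 13)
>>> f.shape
(13, 7, 13)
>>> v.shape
(13, 7, 13)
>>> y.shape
(17, 7, 13)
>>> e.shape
(7, 17)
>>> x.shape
(13, 13, 17)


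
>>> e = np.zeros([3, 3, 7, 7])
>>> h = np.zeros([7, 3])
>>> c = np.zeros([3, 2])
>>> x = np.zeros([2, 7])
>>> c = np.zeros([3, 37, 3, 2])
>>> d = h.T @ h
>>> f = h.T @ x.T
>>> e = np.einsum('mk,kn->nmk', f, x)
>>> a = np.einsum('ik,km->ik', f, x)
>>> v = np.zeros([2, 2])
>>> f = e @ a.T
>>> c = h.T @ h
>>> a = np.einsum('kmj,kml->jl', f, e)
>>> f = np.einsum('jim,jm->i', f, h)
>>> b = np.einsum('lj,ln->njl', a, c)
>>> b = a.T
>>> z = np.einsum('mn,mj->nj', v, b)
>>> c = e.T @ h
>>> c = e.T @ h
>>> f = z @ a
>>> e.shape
(7, 3, 2)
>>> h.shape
(7, 3)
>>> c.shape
(2, 3, 3)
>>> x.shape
(2, 7)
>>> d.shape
(3, 3)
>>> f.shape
(2, 2)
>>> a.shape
(3, 2)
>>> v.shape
(2, 2)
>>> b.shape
(2, 3)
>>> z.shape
(2, 3)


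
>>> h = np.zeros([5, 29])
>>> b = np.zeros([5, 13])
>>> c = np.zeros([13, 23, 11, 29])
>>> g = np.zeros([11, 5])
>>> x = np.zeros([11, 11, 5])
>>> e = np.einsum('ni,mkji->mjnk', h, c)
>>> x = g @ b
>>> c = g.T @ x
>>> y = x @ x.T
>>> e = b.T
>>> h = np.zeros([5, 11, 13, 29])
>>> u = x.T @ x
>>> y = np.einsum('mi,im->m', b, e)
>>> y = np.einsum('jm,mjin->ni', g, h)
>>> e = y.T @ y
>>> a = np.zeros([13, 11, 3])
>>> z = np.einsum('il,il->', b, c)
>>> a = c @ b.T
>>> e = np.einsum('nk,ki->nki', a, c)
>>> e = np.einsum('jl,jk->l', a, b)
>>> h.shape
(5, 11, 13, 29)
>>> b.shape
(5, 13)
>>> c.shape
(5, 13)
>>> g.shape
(11, 5)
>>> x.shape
(11, 13)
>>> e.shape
(5,)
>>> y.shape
(29, 13)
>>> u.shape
(13, 13)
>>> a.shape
(5, 5)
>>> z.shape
()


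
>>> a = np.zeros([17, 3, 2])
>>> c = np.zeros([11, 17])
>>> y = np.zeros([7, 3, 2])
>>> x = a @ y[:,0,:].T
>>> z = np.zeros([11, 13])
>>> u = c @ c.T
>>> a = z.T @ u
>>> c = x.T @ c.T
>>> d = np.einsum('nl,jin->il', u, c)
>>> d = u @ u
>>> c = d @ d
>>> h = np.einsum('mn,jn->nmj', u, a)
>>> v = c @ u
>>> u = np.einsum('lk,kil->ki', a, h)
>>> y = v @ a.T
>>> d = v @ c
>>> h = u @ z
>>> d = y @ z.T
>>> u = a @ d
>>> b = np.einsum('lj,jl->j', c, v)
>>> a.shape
(13, 11)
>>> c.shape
(11, 11)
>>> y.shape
(11, 13)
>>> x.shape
(17, 3, 7)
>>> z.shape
(11, 13)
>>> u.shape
(13, 11)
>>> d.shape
(11, 11)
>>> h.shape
(11, 13)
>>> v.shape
(11, 11)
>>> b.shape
(11,)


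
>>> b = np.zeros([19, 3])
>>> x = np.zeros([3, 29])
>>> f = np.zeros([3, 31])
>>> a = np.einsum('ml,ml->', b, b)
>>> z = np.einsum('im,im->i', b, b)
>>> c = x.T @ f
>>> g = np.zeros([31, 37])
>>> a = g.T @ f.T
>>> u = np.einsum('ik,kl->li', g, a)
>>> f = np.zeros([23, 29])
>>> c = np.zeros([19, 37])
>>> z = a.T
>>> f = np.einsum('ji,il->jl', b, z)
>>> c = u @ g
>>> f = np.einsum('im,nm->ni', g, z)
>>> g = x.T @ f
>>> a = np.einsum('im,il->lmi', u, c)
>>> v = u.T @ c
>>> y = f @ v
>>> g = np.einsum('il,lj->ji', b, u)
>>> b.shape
(19, 3)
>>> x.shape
(3, 29)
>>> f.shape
(3, 31)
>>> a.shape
(37, 31, 3)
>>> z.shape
(3, 37)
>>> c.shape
(3, 37)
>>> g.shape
(31, 19)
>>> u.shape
(3, 31)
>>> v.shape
(31, 37)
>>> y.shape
(3, 37)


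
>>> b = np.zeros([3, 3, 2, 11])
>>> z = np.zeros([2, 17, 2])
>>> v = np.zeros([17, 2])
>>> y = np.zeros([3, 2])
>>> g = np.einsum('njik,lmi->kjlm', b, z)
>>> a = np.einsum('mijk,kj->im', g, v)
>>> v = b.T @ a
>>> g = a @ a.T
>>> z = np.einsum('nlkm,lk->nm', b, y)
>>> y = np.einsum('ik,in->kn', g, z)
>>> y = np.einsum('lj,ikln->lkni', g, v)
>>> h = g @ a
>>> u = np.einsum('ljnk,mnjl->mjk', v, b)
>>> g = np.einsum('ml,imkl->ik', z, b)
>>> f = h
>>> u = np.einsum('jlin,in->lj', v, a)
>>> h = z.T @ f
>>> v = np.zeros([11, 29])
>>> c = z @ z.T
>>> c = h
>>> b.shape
(3, 3, 2, 11)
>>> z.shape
(3, 11)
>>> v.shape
(11, 29)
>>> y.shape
(3, 2, 11, 11)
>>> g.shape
(3, 2)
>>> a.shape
(3, 11)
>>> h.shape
(11, 11)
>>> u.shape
(2, 11)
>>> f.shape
(3, 11)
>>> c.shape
(11, 11)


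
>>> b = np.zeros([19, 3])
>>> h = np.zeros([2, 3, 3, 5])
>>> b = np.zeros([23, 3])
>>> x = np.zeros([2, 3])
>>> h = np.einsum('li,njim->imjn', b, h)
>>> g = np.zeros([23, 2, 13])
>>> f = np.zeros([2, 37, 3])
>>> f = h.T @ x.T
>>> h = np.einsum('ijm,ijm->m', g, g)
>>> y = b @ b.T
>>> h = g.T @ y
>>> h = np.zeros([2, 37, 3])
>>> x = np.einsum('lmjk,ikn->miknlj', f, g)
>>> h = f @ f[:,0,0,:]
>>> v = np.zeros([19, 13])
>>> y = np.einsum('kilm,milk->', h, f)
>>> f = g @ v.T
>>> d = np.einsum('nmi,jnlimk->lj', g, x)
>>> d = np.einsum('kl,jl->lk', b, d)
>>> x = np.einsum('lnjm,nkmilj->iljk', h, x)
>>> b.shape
(23, 3)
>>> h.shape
(2, 3, 5, 2)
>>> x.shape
(13, 2, 5, 23)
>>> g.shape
(23, 2, 13)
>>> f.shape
(23, 2, 19)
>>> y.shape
()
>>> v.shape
(19, 13)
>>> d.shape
(3, 23)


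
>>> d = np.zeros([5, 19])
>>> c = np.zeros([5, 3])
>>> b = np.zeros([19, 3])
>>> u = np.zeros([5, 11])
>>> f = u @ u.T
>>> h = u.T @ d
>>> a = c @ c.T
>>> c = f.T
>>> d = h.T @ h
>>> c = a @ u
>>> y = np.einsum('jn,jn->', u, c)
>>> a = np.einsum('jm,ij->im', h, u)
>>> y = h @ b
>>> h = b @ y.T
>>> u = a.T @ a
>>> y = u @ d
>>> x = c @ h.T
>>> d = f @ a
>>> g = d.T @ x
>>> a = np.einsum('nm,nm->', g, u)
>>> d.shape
(5, 19)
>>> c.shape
(5, 11)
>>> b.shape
(19, 3)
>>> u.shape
(19, 19)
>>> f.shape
(5, 5)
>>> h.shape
(19, 11)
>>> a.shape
()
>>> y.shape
(19, 19)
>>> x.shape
(5, 19)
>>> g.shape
(19, 19)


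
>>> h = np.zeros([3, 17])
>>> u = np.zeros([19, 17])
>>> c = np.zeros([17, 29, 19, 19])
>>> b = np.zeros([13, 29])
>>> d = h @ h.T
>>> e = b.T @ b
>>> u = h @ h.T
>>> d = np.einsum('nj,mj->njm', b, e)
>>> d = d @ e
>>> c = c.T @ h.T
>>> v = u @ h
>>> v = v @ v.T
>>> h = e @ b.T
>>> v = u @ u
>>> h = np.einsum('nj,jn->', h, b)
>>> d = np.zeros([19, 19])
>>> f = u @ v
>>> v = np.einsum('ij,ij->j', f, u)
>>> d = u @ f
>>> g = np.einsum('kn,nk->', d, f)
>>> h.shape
()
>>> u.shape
(3, 3)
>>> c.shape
(19, 19, 29, 3)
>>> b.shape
(13, 29)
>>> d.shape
(3, 3)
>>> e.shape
(29, 29)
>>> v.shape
(3,)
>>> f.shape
(3, 3)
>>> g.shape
()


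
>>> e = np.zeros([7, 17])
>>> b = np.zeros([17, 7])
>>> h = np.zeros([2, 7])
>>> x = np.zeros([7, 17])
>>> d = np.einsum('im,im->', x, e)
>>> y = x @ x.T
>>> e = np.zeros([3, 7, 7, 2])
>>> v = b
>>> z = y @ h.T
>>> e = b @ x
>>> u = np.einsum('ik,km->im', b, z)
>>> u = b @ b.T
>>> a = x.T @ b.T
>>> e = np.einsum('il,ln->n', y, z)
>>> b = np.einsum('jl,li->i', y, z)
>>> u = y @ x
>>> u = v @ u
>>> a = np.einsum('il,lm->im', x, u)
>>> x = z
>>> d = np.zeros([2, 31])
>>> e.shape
(2,)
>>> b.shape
(2,)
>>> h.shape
(2, 7)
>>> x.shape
(7, 2)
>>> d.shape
(2, 31)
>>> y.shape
(7, 7)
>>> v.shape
(17, 7)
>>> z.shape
(7, 2)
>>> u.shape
(17, 17)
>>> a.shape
(7, 17)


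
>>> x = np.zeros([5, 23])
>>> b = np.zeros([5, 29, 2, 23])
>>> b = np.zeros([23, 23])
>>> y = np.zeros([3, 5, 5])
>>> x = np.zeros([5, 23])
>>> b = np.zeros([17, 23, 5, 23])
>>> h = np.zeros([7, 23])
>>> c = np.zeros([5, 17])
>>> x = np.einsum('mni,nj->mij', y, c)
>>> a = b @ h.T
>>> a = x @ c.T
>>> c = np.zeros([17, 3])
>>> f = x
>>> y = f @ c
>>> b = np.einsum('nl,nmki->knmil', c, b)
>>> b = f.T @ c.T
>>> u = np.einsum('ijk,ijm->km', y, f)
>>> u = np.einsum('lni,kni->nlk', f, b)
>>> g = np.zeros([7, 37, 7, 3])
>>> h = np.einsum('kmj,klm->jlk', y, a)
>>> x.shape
(3, 5, 17)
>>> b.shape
(17, 5, 17)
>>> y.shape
(3, 5, 3)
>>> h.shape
(3, 5, 3)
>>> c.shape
(17, 3)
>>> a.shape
(3, 5, 5)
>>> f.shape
(3, 5, 17)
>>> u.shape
(5, 3, 17)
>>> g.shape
(7, 37, 7, 3)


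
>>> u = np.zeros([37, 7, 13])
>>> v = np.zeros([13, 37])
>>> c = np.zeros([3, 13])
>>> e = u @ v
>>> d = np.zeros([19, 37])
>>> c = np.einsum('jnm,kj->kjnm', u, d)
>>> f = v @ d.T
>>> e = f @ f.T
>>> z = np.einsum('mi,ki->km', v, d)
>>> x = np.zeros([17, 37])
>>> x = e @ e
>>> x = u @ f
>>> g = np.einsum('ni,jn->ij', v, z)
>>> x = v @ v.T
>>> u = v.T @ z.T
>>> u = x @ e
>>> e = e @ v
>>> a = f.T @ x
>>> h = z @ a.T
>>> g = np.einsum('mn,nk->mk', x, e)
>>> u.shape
(13, 13)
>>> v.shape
(13, 37)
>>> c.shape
(19, 37, 7, 13)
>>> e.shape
(13, 37)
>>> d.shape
(19, 37)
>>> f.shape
(13, 19)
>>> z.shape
(19, 13)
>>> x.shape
(13, 13)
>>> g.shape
(13, 37)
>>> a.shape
(19, 13)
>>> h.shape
(19, 19)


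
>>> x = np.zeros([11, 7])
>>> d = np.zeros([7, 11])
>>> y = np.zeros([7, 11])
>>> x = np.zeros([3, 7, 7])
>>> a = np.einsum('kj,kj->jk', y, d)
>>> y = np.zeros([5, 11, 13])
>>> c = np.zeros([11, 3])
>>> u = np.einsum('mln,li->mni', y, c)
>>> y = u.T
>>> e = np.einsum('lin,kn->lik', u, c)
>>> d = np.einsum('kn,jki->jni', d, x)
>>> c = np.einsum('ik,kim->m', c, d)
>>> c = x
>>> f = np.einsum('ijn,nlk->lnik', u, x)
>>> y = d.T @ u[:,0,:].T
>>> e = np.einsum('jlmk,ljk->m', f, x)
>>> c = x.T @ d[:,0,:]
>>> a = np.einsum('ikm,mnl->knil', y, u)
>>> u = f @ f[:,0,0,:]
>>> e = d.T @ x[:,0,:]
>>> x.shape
(3, 7, 7)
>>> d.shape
(3, 11, 7)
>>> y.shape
(7, 11, 5)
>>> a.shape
(11, 13, 7, 3)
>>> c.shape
(7, 7, 7)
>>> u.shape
(7, 3, 5, 7)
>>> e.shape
(7, 11, 7)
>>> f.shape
(7, 3, 5, 7)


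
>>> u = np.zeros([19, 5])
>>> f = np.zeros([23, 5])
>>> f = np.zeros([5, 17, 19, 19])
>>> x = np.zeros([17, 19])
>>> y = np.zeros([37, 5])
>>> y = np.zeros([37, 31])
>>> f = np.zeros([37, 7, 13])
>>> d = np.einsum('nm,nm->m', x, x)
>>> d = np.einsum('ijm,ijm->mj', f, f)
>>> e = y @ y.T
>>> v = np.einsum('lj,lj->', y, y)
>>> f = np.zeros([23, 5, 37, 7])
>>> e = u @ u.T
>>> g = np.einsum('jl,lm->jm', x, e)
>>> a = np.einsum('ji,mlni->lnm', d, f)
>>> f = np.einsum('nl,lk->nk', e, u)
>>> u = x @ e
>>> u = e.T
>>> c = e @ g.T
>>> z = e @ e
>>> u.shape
(19, 19)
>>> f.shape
(19, 5)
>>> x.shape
(17, 19)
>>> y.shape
(37, 31)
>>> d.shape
(13, 7)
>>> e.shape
(19, 19)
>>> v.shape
()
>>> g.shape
(17, 19)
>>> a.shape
(5, 37, 23)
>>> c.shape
(19, 17)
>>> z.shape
(19, 19)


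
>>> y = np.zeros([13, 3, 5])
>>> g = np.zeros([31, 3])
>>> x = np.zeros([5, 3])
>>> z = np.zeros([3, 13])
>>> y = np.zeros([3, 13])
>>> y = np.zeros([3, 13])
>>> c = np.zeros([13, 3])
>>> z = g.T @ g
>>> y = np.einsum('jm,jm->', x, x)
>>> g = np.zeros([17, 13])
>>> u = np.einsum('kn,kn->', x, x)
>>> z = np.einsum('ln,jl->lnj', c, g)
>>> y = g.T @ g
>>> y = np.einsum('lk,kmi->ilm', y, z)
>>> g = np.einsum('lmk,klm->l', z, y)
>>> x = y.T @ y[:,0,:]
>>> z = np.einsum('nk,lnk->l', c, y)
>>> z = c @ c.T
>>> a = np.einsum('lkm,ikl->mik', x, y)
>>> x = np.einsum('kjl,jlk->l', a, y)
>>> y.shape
(17, 13, 3)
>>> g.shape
(13,)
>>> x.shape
(13,)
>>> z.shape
(13, 13)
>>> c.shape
(13, 3)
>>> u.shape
()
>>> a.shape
(3, 17, 13)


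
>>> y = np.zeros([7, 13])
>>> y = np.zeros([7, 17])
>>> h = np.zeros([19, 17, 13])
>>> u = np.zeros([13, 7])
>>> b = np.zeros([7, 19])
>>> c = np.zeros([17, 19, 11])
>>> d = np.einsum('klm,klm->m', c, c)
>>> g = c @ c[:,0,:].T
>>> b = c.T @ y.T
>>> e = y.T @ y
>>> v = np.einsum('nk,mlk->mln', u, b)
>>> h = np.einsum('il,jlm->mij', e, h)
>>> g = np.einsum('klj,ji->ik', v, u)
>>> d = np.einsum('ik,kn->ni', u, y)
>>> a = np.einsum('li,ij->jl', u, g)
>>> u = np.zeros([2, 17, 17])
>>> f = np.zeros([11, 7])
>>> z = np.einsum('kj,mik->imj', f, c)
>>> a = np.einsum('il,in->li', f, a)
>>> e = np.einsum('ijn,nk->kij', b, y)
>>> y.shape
(7, 17)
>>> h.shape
(13, 17, 19)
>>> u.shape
(2, 17, 17)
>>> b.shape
(11, 19, 7)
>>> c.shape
(17, 19, 11)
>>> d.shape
(17, 13)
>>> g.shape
(7, 11)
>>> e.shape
(17, 11, 19)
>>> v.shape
(11, 19, 13)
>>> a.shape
(7, 11)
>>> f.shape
(11, 7)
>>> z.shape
(19, 17, 7)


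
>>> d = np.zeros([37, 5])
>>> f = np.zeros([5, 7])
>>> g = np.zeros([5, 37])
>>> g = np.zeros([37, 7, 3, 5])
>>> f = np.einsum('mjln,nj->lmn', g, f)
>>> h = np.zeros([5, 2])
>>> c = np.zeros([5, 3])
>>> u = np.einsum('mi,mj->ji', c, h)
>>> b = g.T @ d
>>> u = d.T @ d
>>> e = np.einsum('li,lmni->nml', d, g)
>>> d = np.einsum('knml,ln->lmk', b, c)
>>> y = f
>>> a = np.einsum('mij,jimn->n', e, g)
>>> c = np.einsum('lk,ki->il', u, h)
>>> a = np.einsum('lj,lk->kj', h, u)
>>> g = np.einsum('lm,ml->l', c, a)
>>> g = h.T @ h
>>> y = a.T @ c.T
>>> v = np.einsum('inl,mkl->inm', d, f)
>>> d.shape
(5, 7, 5)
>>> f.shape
(3, 37, 5)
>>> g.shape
(2, 2)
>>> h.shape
(5, 2)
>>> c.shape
(2, 5)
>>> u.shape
(5, 5)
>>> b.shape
(5, 3, 7, 5)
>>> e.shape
(3, 7, 37)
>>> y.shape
(2, 2)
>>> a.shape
(5, 2)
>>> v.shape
(5, 7, 3)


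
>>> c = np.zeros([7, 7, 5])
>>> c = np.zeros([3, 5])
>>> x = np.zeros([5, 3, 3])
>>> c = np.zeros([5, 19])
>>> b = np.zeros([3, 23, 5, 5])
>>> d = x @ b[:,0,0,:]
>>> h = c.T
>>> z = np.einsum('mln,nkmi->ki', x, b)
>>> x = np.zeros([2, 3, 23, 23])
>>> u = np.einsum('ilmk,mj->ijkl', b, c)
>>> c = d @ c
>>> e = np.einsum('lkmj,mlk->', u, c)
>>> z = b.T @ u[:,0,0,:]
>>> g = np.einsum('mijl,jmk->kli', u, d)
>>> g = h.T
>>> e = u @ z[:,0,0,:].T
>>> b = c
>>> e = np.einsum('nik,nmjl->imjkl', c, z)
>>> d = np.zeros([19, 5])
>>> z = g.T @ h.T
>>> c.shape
(5, 3, 19)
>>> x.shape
(2, 3, 23, 23)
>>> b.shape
(5, 3, 19)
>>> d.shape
(19, 5)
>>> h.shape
(19, 5)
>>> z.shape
(19, 19)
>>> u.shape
(3, 19, 5, 23)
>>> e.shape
(3, 5, 23, 19, 23)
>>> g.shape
(5, 19)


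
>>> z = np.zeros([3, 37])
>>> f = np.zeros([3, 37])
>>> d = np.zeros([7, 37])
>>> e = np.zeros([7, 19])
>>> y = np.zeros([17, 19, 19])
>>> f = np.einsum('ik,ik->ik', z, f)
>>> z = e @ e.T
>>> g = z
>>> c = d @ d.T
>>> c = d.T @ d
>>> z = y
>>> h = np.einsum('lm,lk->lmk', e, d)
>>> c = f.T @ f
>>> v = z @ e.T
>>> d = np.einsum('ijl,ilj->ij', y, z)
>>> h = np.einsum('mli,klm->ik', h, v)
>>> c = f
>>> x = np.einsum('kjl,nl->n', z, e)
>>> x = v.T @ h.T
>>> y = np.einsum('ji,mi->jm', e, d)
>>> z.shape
(17, 19, 19)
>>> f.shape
(3, 37)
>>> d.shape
(17, 19)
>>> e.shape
(7, 19)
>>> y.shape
(7, 17)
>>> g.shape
(7, 7)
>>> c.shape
(3, 37)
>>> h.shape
(37, 17)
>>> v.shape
(17, 19, 7)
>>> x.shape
(7, 19, 37)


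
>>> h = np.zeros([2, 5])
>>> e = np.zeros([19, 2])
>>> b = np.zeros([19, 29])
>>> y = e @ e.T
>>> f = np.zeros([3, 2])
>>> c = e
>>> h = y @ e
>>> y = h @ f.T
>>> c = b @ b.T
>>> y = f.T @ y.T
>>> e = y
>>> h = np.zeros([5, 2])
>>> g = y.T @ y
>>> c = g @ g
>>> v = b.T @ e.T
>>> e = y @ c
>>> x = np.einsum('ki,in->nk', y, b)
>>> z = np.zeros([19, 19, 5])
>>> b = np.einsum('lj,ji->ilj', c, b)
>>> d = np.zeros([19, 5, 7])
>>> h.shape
(5, 2)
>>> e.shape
(2, 19)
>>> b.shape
(29, 19, 19)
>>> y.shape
(2, 19)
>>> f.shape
(3, 2)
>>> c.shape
(19, 19)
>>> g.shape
(19, 19)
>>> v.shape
(29, 2)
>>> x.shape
(29, 2)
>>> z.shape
(19, 19, 5)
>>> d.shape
(19, 5, 7)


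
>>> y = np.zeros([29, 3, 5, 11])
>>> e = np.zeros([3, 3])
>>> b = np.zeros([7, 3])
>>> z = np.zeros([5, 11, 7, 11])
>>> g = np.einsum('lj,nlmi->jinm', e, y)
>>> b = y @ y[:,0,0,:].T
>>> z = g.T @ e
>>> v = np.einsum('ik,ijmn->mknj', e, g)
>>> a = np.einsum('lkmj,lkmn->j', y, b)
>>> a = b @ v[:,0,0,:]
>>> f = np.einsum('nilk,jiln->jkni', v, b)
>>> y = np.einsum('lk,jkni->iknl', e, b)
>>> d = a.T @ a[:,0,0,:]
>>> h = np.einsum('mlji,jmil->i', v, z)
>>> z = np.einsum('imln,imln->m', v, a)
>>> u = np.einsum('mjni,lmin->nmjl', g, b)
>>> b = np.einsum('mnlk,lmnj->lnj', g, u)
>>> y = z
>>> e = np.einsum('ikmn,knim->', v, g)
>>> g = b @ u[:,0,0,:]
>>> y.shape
(3,)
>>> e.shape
()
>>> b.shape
(29, 11, 29)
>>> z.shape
(3,)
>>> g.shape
(29, 11, 29)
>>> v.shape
(29, 3, 5, 11)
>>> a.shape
(29, 3, 5, 11)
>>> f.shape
(29, 11, 29, 3)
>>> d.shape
(11, 5, 3, 11)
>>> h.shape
(11,)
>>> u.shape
(29, 3, 11, 29)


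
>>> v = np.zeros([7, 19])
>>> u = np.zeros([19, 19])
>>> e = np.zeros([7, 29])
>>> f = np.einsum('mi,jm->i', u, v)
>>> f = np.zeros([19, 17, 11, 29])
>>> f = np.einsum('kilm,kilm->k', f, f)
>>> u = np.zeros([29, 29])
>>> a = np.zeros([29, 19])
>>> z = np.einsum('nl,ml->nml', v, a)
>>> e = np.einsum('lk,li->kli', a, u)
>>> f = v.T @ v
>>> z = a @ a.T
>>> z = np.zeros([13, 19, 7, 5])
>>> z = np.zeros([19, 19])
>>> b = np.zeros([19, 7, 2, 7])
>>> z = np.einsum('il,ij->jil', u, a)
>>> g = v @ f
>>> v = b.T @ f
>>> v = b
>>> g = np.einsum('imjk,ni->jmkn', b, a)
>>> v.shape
(19, 7, 2, 7)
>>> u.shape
(29, 29)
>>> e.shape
(19, 29, 29)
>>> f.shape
(19, 19)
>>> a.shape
(29, 19)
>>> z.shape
(19, 29, 29)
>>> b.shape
(19, 7, 2, 7)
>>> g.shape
(2, 7, 7, 29)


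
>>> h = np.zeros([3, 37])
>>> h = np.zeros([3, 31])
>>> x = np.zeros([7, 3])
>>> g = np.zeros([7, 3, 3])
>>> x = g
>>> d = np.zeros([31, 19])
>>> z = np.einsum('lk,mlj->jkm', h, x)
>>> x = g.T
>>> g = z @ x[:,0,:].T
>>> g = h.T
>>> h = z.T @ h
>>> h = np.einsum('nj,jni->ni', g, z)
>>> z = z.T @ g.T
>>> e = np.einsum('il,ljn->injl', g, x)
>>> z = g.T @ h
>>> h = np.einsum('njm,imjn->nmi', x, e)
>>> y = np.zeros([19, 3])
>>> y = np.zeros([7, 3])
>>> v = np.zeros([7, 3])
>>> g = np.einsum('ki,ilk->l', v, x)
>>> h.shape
(3, 7, 31)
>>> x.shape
(3, 3, 7)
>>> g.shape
(3,)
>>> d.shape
(31, 19)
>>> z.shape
(3, 7)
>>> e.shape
(31, 7, 3, 3)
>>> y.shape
(7, 3)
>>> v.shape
(7, 3)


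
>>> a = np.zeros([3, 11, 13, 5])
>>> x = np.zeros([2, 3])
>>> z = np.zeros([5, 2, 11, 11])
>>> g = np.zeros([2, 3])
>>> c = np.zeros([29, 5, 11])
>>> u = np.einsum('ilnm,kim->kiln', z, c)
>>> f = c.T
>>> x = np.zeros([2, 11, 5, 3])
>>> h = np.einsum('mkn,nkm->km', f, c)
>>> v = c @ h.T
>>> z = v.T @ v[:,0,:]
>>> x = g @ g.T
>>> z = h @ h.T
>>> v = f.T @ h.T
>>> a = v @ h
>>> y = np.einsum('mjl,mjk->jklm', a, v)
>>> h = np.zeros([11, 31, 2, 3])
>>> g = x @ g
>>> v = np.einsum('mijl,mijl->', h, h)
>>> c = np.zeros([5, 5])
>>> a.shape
(29, 5, 11)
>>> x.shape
(2, 2)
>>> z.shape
(5, 5)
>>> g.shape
(2, 3)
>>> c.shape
(5, 5)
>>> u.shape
(29, 5, 2, 11)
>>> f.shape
(11, 5, 29)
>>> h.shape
(11, 31, 2, 3)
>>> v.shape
()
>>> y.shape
(5, 5, 11, 29)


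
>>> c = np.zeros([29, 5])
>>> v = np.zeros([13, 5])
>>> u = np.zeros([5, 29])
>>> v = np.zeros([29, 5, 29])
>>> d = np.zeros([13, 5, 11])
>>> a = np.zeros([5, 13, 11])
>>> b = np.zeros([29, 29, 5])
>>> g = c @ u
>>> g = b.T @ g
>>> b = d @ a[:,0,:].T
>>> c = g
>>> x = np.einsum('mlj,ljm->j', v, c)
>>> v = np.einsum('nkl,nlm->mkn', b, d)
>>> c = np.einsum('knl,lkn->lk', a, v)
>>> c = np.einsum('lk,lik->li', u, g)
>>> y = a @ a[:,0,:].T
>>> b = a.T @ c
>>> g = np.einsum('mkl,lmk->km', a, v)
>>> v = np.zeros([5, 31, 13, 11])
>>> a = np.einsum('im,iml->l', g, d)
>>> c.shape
(5, 29)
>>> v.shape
(5, 31, 13, 11)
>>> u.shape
(5, 29)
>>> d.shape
(13, 5, 11)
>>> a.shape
(11,)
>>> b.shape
(11, 13, 29)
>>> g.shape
(13, 5)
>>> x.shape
(29,)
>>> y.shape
(5, 13, 5)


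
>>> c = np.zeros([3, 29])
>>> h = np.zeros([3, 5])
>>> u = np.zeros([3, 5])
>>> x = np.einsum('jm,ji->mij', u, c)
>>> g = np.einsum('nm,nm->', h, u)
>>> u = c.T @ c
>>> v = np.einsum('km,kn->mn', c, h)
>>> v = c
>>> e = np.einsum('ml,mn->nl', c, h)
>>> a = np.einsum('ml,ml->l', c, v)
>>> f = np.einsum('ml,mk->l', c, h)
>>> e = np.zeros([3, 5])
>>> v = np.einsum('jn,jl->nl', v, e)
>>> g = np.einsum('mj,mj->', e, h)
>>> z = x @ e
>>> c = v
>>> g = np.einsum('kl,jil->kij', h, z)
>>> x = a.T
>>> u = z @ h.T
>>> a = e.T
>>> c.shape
(29, 5)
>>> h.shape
(3, 5)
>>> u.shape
(5, 29, 3)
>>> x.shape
(29,)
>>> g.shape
(3, 29, 5)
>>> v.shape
(29, 5)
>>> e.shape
(3, 5)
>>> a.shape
(5, 3)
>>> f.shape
(29,)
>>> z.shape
(5, 29, 5)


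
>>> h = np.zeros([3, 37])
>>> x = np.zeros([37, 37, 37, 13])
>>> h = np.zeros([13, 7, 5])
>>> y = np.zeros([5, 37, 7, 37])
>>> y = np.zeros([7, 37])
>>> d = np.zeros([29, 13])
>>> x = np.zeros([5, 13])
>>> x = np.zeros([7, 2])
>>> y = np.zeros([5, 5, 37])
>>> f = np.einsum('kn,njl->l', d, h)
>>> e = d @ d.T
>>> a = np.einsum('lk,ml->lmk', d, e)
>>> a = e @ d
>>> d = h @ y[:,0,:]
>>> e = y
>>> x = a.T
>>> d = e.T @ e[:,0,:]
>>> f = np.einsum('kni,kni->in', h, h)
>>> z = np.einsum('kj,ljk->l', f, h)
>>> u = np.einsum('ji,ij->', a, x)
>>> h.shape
(13, 7, 5)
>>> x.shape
(13, 29)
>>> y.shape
(5, 5, 37)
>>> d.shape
(37, 5, 37)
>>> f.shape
(5, 7)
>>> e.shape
(5, 5, 37)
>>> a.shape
(29, 13)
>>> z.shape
(13,)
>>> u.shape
()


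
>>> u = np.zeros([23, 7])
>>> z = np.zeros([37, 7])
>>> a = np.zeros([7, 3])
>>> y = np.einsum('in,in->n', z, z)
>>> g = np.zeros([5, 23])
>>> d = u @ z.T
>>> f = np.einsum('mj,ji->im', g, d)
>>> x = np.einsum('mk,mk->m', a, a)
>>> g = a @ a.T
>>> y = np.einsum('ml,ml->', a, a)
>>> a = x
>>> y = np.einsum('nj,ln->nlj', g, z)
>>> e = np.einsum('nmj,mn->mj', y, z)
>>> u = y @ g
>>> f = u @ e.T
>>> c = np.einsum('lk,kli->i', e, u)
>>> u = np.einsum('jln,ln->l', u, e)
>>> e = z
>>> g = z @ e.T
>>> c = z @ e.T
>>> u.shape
(37,)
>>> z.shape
(37, 7)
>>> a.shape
(7,)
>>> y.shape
(7, 37, 7)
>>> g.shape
(37, 37)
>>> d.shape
(23, 37)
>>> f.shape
(7, 37, 37)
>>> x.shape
(7,)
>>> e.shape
(37, 7)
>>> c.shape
(37, 37)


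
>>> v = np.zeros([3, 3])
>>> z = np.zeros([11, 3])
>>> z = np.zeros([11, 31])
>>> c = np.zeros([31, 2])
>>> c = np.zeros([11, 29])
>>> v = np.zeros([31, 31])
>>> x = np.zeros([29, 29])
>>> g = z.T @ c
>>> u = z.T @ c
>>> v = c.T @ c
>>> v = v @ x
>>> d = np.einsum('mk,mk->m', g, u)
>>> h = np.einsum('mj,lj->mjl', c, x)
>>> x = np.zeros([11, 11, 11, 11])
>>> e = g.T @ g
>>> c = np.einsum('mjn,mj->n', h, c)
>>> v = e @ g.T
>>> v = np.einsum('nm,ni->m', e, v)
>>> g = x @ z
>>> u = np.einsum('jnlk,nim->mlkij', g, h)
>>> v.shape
(29,)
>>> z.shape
(11, 31)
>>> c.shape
(29,)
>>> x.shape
(11, 11, 11, 11)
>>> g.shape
(11, 11, 11, 31)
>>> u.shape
(29, 11, 31, 29, 11)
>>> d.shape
(31,)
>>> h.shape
(11, 29, 29)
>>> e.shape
(29, 29)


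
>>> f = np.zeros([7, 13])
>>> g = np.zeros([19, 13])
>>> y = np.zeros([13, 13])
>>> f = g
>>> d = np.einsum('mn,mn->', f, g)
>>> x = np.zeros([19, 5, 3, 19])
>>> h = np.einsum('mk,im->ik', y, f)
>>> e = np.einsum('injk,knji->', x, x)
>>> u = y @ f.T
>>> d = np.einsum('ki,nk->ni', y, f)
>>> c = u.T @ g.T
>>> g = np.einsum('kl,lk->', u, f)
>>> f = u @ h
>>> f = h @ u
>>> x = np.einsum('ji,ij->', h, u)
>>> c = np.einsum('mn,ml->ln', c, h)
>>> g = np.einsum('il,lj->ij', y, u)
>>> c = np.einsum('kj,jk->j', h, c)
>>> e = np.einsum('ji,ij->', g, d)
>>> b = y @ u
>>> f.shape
(19, 19)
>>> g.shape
(13, 19)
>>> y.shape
(13, 13)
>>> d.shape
(19, 13)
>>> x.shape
()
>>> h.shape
(19, 13)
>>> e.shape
()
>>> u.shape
(13, 19)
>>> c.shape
(13,)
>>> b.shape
(13, 19)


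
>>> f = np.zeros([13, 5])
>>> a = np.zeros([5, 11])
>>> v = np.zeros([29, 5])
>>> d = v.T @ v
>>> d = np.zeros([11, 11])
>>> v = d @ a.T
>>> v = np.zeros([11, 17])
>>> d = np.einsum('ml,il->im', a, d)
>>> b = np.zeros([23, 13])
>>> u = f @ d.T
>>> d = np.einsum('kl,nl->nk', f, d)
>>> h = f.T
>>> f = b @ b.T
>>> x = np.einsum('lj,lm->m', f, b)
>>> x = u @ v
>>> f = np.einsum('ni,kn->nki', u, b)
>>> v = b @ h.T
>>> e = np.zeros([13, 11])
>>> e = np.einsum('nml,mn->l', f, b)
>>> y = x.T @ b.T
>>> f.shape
(13, 23, 11)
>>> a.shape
(5, 11)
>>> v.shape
(23, 5)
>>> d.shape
(11, 13)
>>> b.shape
(23, 13)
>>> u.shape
(13, 11)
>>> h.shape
(5, 13)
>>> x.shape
(13, 17)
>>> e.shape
(11,)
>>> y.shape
(17, 23)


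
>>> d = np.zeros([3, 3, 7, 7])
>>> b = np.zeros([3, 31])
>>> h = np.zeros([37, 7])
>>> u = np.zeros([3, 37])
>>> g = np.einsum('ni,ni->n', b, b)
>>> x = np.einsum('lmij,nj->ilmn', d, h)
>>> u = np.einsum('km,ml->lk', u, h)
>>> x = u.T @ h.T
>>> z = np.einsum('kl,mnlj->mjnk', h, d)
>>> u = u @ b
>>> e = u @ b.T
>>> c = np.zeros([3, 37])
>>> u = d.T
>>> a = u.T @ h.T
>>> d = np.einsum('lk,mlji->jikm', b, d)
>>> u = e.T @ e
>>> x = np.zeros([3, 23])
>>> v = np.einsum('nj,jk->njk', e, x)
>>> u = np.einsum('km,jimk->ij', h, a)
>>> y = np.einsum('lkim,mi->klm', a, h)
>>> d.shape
(7, 7, 31, 3)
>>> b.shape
(3, 31)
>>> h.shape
(37, 7)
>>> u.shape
(3, 3)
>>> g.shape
(3,)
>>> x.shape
(3, 23)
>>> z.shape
(3, 7, 3, 37)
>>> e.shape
(7, 3)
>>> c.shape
(3, 37)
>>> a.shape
(3, 3, 7, 37)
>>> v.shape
(7, 3, 23)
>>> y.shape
(3, 3, 37)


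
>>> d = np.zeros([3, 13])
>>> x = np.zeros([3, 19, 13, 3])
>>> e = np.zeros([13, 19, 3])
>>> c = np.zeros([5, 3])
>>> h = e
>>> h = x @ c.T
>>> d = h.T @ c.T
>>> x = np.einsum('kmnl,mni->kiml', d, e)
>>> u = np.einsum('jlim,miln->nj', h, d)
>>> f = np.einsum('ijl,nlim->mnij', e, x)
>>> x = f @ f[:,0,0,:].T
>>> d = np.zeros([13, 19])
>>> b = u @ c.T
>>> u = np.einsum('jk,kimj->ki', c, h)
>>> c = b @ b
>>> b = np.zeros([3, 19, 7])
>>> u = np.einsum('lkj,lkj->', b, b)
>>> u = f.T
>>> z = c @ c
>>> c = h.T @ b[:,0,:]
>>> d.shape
(13, 19)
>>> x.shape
(5, 5, 13, 5)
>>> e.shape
(13, 19, 3)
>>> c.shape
(5, 13, 19, 7)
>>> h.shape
(3, 19, 13, 5)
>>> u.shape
(19, 13, 5, 5)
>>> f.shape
(5, 5, 13, 19)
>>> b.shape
(3, 19, 7)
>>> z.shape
(5, 5)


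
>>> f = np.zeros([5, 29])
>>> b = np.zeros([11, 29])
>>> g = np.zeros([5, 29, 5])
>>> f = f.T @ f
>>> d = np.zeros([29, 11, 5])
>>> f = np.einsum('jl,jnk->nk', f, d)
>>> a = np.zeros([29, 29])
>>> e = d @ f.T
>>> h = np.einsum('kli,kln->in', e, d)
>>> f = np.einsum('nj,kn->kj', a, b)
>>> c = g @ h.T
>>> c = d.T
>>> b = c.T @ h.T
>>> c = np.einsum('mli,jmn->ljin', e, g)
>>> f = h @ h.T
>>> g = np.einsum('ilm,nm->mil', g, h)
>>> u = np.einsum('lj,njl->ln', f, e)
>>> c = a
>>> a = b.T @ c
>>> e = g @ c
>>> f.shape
(11, 11)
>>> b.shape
(29, 11, 11)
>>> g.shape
(5, 5, 29)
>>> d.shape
(29, 11, 5)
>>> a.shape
(11, 11, 29)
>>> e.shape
(5, 5, 29)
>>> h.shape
(11, 5)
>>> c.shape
(29, 29)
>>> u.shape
(11, 29)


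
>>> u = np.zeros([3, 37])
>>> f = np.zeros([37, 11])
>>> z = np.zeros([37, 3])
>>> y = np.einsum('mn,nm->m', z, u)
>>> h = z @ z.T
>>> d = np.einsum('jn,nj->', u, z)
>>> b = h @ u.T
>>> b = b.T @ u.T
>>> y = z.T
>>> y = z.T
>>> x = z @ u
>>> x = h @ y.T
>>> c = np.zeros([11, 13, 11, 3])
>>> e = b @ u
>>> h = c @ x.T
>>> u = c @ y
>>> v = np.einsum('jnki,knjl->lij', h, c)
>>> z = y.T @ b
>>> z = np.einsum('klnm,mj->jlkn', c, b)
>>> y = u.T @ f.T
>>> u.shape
(11, 13, 11, 37)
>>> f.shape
(37, 11)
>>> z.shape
(3, 13, 11, 11)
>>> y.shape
(37, 11, 13, 37)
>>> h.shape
(11, 13, 11, 37)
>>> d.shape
()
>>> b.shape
(3, 3)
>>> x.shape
(37, 3)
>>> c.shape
(11, 13, 11, 3)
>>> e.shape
(3, 37)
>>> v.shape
(3, 37, 11)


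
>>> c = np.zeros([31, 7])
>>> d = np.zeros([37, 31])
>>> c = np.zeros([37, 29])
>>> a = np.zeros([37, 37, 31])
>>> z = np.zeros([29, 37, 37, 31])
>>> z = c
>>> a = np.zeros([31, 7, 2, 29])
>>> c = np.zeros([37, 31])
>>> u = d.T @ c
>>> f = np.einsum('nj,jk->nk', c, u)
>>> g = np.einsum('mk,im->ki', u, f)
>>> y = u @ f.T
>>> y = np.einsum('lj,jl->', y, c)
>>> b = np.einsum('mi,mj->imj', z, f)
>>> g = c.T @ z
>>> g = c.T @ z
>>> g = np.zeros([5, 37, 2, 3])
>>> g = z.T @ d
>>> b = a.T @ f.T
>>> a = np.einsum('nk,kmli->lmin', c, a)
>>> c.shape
(37, 31)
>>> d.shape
(37, 31)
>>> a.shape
(2, 7, 29, 37)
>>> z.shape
(37, 29)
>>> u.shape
(31, 31)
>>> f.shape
(37, 31)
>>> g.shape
(29, 31)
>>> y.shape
()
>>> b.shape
(29, 2, 7, 37)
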